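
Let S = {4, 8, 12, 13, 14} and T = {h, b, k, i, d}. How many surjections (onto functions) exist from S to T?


n = |S| = 5, k = |T| = 5. Surjections via inclusion-exclusion:
S(n,k) = Σ(-1)^i × C(k,i) × (k-i)^n, i=0 to k
i=0: (-1)^0×C(5,0)×5^5 = 3125
i=1: (-1)^1×C(5,1)×4^5 = -5120
i=2: (-1)^2×C(5,2)×3^5 = 2430
i=3: (-1)^3×C(5,3)×2^5 = -320
i=4: (-1)^4×C(5,4)×1^5 = 5
i=5: (-1)^5×C(5,5)×0^5 = 0
Total = 120

Number of surjections = 120


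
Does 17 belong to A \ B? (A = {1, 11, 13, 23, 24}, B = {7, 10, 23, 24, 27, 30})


A = {1, 11, 13, 23, 24}, B = {7, 10, 23, 24, 27, 30}
A \ B = elements in A but not in B
A \ B = {1, 11, 13}
Checking if 17 ∈ A \ B
17 is not in A \ B → False

17 ∉ A \ B


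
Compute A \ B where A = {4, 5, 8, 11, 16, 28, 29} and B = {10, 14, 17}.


A \ B = elements in A but not in B
A = {4, 5, 8, 11, 16, 28, 29}
B = {10, 14, 17}
Remove from A any elements in B
A \ B = {4, 5, 8, 11, 16, 28, 29}

A \ B = {4, 5, 8, 11, 16, 28, 29}


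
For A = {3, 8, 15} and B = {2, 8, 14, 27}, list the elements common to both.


A ∩ B = elements in both A and B
A = {3, 8, 15}
B = {2, 8, 14, 27}
A ∩ B = {8}

A ∩ B = {8}


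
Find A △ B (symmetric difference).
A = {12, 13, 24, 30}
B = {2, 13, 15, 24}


A △ B = (A \ B) ∪ (B \ A) = elements in exactly one of A or B
A \ B = {12, 30}
B \ A = {2, 15}
A △ B = {2, 12, 15, 30}

A △ B = {2, 12, 15, 30}


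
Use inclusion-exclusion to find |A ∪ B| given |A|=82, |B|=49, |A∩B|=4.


|A ∪ B| = |A| + |B| - |A ∩ B|
= 82 + 49 - 4
= 127

|A ∪ B| = 127


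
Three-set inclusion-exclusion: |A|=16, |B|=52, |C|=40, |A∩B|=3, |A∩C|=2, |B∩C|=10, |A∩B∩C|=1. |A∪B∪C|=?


|A∪B∪C| = |A|+|B|+|C| - |A∩B|-|A∩C|-|B∩C| + |A∩B∩C|
= 16+52+40 - 3-2-10 + 1
= 108 - 15 + 1
= 94

|A ∪ B ∪ C| = 94


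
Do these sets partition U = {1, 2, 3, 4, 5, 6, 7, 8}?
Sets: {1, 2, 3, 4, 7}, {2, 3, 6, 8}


A partition requires: (1) non-empty parts, (2) pairwise disjoint, (3) union = U
Parts: {1, 2, 3, 4, 7}, {2, 3, 6, 8}
Union of parts: {1, 2, 3, 4, 6, 7, 8}
U = {1, 2, 3, 4, 5, 6, 7, 8}
All non-empty? True
Pairwise disjoint? False
Covers U? False

No, not a valid partition


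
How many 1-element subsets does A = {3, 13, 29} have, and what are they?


|A| = 3, so A has C(3,1) = 3 subsets of size 1.
Enumerate by choosing 1 elements from A at a time:
{3}, {13}, {29}

1-element subsets (3 total): {3}, {13}, {29}


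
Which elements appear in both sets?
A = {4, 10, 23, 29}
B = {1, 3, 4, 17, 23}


A ∩ B = elements in both A and B
A = {4, 10, 23, 29}
B = {1, 3, 4, 17, 23}
A ∩ B = {4, 23}

A ∩ B = {4, 23}


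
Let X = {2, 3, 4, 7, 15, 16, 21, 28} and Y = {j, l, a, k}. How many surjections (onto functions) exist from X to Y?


n = |X| = 8, k = |Y| = 4. Surjections via inclusion-exclusion:
S(n,k) = Σ(-1)^i × C(k,i) × (k-i)^n, i=0 to k
i=0: (-1)^0×C(4,0)×4^8 = 65536
i=1: (-1)^1×C(4,1)×3^8 = -26244
i=2: (-1)^2×C(4,2)×2^8 = 1536
i=3: (-1)^3×C(4,3)×1^8 = -4
i=4: (-1)^4×C(4,4)×0^8 = 0
Total = 40824

Number of surjections = 40824


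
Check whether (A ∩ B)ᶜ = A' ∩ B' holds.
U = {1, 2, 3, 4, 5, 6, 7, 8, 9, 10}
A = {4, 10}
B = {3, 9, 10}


LHS: A ∩ B = {10}
(A ∩ B)' = U \ (A ∩ B) = {1, 2, 3, 4, 5, 6, 7, 8, 9}
A' = {1, 2, 3, 5, 6, 7, 8, 9}, B' = {1, 2, 4, 5, 6, 7, 8}
Claimed RHS: A' ∩ B' = {1, 2, 5, 6, 7, 8}
Identity is INVALID: LHS = {1, 2, 3, 4, 5, 6, 7, 8, 9} but the RHS claimed here equals {1, 2, 5, 6, 7, 8}. The correct form is (A ∩ B)' = A' ∪ B'.

Identity is invalid: (A ∩ B)' = {1, 2, 3, 4, 5, 6, 7, 8, 9} but A' ∩ B' = {1, 2, 5, 6, 7, 8}. The correct De Morgan law is (A ∩ B)' = A' ∪ B'.


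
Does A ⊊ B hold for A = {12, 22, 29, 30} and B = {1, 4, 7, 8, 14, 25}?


A ⊂ B requires: A ⊆ B AND A ≠ B.
A ⊆ B? No
A ⊄ B, so A is not a proper subset.

No, A is not a proper subset of B


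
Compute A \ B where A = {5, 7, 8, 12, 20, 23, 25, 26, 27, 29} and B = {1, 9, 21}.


A \ B = elements in A but not in B
A = {5, 7, 8, 12, 20, 23, 25, 26, 27, 29}
B = {1, 9, 21}
Remove from A any elements in B
A \ B = {5, 7, 8, 12, 20, 23, 25, 26, 27, 29}

A \ B = {5, 7, 8, 12, 20, 23, 25, 26, 27, 29}


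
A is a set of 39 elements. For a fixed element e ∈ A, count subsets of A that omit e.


Subsets of A avoiding e are subsets of A \ {e}, which has 38 elements.
Count = 2^(n-1) = 2^38
= 274877906944

Number of subsets avoiding e = 274877906944


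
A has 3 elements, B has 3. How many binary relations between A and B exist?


A relation from A to B is any subset of A × B.
|A × B| = 3 × 3 = 9
# relations = 2^|A × B| = 2^9 = 512

Number of relations = 512


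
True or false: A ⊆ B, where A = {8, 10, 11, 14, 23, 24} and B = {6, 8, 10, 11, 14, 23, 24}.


A ⊆ B means every element of A is in B.
All elements of A are in B.
So A ⊆ B.

Yes, A ⊆ B


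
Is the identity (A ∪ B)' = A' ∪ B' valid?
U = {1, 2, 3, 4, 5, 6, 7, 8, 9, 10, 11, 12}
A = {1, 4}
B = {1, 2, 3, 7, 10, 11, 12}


LHS: A ∪ B = {1, 2, 3, 4, 7, 10, 11, 12}
(A ∪ B)' = U \ (A ∪ B) = {5, 6, 8, 9}
A' = {2, 3, 5, 6, 7, 8, 9, 10, 11, 12}, B' = {4, 5, 6, 8, 9}
Claimed RHS: A' ∪ B' = {2, 3, 4, 5, 6, 7, 8, 9, 10, 11, 12}
Identity is INVALID: LHS = {5, 6, 8, 9} but the RHS claimed here equals {2, 3, 4, 5, 6, 7, 8, 9, 10, 11, 12}. The correct form is (A ∪ B)' = A' ∩ B'.

Identity is invalid: (A ∪ B)' = {5, 6, 8, 9} but A' ∪ B' = {2, 3, 4, 5, 6, 7, 8, 9, 10, 11, 12}. The correct De Morgan law is (A ∪ B)' = A' ∩ B'.


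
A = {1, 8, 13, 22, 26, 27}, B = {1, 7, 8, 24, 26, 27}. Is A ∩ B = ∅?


Disjoint means A ∩ B = ∅.
A ∩ B = {1, 8, 26, 27}
A ∩ B ≠ ∅, so A and B are NOT disjoint.

No, A and B are not disjoint (A ∩ B = {1, 8, 26, 27})


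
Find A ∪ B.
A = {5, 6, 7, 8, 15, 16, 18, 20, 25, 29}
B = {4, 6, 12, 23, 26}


A ∪ B = all elements in A or B (or both)
A = {5, 6, 7, 8, 15, 16, 18, 20, 25, 29}
B = {4, 6, 12, 23, 26}
A ∪ B = {4, 5, 6, 7, 8, 12, 15, 16, 18, 20, 23, 25, 26, 29}

A ∪ B = {4, 5, 6, 7, 8, 12, 15, 16, 18, 20, 23, 25, 26, 29}


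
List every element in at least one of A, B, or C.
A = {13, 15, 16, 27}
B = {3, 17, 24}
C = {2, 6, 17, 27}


A ∪ B = {3, 13, 15, 16, 17, 24, 27}
(A ∪ B) ∪ C = {2, 3, 6, 13, 15, 16, 17, 24, 27}

A ∪ B ∪ C = {2, 3, 6, 13, 15, 16, 17, 24, 27}


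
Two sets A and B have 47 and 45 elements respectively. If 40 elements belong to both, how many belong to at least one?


|A ∪ B| = |A| + |B| - |A ∩ B|
= 47 + 45 - 40
= 52

|A ∪ B| = 52


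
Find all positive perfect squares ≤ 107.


Checking each candidate:
Condition: positive perfect squares ≤ 107
Result = {1, 4, 9, 16, 25, 36, 49, 64, 81, 100}

{1, 4, 9, 16, 25, 36, 49, 64, 81, 100}


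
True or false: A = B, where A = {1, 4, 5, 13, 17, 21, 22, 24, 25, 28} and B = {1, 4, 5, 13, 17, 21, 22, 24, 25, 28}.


Two sets are equal iff they have exactly the same elements.
A = {1, 4, 5, 13, 17, 21, 22, 24, 25, 28}
B = {1, 4, 5, 13, 17, 21, 22, 24, 25, 28}
Same elements → A = B

Yes, A = B


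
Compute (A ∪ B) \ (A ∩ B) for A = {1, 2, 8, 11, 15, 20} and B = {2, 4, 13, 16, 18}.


A △ B = (A \ B) ∪ (B \ A) = elements in exactly one of A or B
A \ B = {1, 8, 11, 15, 20}
B \ A = {4, 13, 16, 18}
A △ B = {1, 4, 8, 11, 13, 15, 16, 18, 20}

A △ B = {1, 4, 8, 11, 13, 15, 16, 18, 20}


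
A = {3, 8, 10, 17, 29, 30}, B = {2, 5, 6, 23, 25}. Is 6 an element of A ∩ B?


A = {3, 8, 10, 17, 29, 30}, B = {2, 5, 6, 23, 25}
A ∩ B = elements in both A and B
A ∩ B = ∅
Checking if 6 ∈ A ∩ B
6 is not in A ∩ B → False

6 ∉ A ∩ B


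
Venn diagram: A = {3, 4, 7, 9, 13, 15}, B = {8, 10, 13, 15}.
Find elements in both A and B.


A = {3, 4, 7, 9, 13, 15}
B = {8, 10, 13, 15}
Region: in both A and B
Elements: {13, 15}

Elements in both A and B: {13, 15}


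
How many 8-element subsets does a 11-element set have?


C(n,k) = n! / (k!(n-k)!)
C(11,8) = 11! / (8!3!)
= 165

C(11,8) = 165


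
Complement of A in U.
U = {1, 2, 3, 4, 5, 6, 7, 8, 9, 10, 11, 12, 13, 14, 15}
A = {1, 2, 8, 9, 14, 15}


Aᶜ = U \ A = elements in U but not in A
U = {1, 2, 3, 4, 5, 6, 7, 8, 9, 10, 11, 12, 13, 14, 15}
A = {1, 2, 8, 9, 14, 15}
Aᶜ = {3, 4, 5, 6, 7, 10, 11, 12, 13}

Aᶜ = {3, 4, 5, 6, 7, 10, 11, 12, 13}


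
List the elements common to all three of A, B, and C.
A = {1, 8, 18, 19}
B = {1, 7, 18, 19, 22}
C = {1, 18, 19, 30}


A ∩ B = {1, 18, 19}
(A ∩ B) ∩ C = {1, 18, 19}

A ∩ B ∩ C = {1, 18, 19}


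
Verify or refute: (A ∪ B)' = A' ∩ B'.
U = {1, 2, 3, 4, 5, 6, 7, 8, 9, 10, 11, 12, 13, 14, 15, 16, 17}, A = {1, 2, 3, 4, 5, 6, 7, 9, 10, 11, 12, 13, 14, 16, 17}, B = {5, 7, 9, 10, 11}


LHS: A ∪ B = {1, 2, 3, 4, 5, 6, 7, 9, 10, 11, 12, 13, 14, 16, 17}
(A ∪ B)' = U \ (A ∪ B) = {8, 15}
A' = {8, 15}, B' = {1, 2, 3, 4, 6, 8, 12, 13, 14, 15, 16, 17}
Claimed RHS: A' ∩ B' = {8, 15}
Identity is VALID: LHS = RHS = {8, 15} ✓

Identity is valid. (A ∪ B)' = A' ∩ B' = {8, 15}


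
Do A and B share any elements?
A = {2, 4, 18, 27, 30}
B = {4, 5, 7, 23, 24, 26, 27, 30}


Disjoint means A ∩ B = ∅.
A ∩ B = {4, 27, 30}
A ∩ B ≠ ∅, so A and B are NOT disjoint.

Yes — A and B share the element(s) of A ∩ B = {4, 27, 30}, so they are not disjoint


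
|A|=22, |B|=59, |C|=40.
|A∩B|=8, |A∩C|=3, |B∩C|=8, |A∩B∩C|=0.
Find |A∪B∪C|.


|A∪B∪C| = |A|+|B|+|C| - |A∩B|-|A∩C|-|B∩C| + |A∩B∩C|
= 22+59+40 - 8-3-8 + 0
= 121 - 19 + 0
= 102

|A ∪ B ∪ C| = 102


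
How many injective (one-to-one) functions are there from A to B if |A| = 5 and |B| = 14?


An injection sends each of |A| = 5 inputs to a distinct output in B.
# injections = |B|·(|B|-1)·…·(|B|-|A|+1) = 14! / (14 - 5)!
= 14 × 13 × 12 × 11 × 10
= 240240

Number of injections = 240240


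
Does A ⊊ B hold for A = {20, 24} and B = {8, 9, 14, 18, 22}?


A ⊂ B requires: A ⊆ B AND A ≠ B.
A ⊆ B? No
A ⊄ B, so A is not a proper subset.

No, A is not a proper subset of B


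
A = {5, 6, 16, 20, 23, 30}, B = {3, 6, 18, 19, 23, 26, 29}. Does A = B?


Two sets are equal iff they have exactly the same elements.
A = {5, 6, 16, 20, 23, 30}
B = {3, 6, 18, 19, 23, 26, 29}
Differences: {3, 5, 16, 18, 19, 20, 26, 29, 30}
A ≠ B

No, A ≠ B


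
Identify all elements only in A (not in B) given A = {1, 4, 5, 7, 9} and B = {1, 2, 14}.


A = {1, 4, 5, 7, 9}
B = {1, 2, 14}
Region: only in A (not in B)
Elements: {4, 5, 7, 9}

Elements only in A (not in B): {4, 5, 7, 9}


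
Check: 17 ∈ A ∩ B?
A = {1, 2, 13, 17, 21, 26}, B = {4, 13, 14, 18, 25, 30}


A = {1, 2, 13, 17, 21, 26}, B = {4, 13, 14, 18, 25, 30}
A ∩ B = elements in both A and B
A ∩ B = {13}
Checking if 17 ∈ A ∩ B
17 is not in A ∩ B → False

17 ∉ A ∩ B


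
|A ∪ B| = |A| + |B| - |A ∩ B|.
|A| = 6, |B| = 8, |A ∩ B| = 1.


|A ∪ B| = |A| + |B| - |A ∩ B|
= 6 + 8 - 1
= 13

|A ∪ B| = 13


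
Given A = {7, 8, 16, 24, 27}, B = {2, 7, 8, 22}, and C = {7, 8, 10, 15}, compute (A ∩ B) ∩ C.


A ∩ B = {7, 8}
(A ∩ B) ∩ C = {7, 8}

A ∩ B ∩ C = {7, 8}


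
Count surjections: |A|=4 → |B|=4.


n = |A| = 4, k = |B| = 4. Surjections via inclusion-exclusion:
S(n,k) = Σ(-1)^i × C(k,i) × (k-i)^n, i=0 to k
i=0: (-1)^0×C(4,0)×4^4 = 256
i=1: (-1)^1×C(4,1)×3^4 = -324
i=2: (-1)^2×C(4,2)×2^4 = 96
i=3: (-1)^3×C(4,3)×1^4 = -4
i=4: (-1)^4×C(4,4)×0^4 = 0
Total = 24

Number of surjections = 24


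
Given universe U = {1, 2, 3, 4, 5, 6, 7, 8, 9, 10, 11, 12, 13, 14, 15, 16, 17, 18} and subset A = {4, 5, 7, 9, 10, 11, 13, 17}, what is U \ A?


Aᶜ = U \ A = elements in U but not in A
U = {1, 2, 3, 4, 5, 6, 7, 8, 9, 10, 11, 12, 13, 14, 15, 16, 17, 18}
A = {4, 5, 7, 9, 10, 11, 13, 17}
Aᶜ = {1, 2, 3, 6, 8, 12, 14, 15, 16, 18}

Aᶜ = {1, 2, 3, 6, 8, 12, 14, 15, 16, 18}


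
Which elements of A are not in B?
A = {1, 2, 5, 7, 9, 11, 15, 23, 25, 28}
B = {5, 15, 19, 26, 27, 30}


A \ B = elements in A but not in B
A = {1, 2, 5, 7, 9, 11, 15, 23, 25, 28}
B = {5, 15, 19, 26, 27, 30}
Remove from A any elements in B
A \ B = {1, 2, 7, 9, 11, 23, 25, 28}

A \ B = {1, 2, 7, 9, 11, 23, 25, 28}


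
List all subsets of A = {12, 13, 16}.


|A| = 3, so |P(A)| = 2^3 = 8
Enumerate subsets by cardinality (0 to 3):
∅, {12}, {13}, {16}, {12, 13}, {12, 16}, {13, 16}, {12, 13, 16}

P(A) has 8 subsets: ∅, {12}, {13}, {16}, {12, 13}, {12, 16}, {13, 16}, {12, 13, 16}


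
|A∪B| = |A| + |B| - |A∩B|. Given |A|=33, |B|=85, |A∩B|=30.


|A ∪ B| = |A| + |B| - |A ∩ B|
= 33 + 85 - 30
= 88

|A ∪ B| = 88


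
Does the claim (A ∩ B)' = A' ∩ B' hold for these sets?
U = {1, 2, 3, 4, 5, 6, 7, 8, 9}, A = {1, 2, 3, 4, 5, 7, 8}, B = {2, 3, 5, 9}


LHS: A ∩ B = {2, 3, 5}
(A ∩ B)' = U \ (A ∩ B) = {1, 4, 6, 7, 8, 9}
A' = {6, 9}, B' = {1, 4, 6, 7, 8}
Claimed RHS: A' ∩ B' = {6}
Identity is INVALID: LHS = {1, 4, 6, 7, 8, 9} but the RHS claimed here equals {6}. The correct form is (A ∩ B)' = A' ∪ B'.

Identity is invalid: (A ∩ B)' = {1, 4, 6, 7, 8, 9} but A' ∩ B' = {6}. The correct De Morgan law is (A ∩ B)' = A' ∪ B'.


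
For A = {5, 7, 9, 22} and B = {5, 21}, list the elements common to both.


A ∩ B = elements in both A and B
A = {5, 7, 9, 22}
B = {5, 21}
A ∩ B = {5}

A ∩ B = {5}


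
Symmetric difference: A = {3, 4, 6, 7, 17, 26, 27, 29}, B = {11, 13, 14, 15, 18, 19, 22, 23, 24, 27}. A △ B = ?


A △ B = (A \ B) ∪ (B \ A) = elements in exactly one of A or B
A \ B = {3, 4, 6, 7, 17, 26, 29}
B \ A = {11, 13, 14, 15, 18, 19, 22, 23, 24}
A △ B = {3, 4, 6, 7, 11, 13, 14, 15, 17, 18, 19, 22, 23, 24, 26, 29}

A △ B = {3, 4, 6, 7, 11, 13, 14, 15, 17, 18, 19, 22, 23, 24, 26, 29}


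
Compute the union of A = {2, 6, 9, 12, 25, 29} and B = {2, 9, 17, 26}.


A ∪ B = all elements in A or B (or both)
A = {2, 6, 9, 12, 25, 29}
B = {2, 9, 17, 26}
A ∪ B = {2, 6, 9, 12, 17, 25, 26, 29}

A ∪ B = {2, 6, 9, 12, 17, 25, 26, 29}


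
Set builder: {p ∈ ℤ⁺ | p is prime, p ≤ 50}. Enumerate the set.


Checking each candidate:
Condition: primes ≤ 50
Result = {2, 3, 5, 7, 11, 13, 17, 19, 23, 29, 31, 37, 41, 43, 47}

{2, 3, 5, 7, 11, 13, 17, 19, 23, 29, 31, 37, 41, 43, 47}


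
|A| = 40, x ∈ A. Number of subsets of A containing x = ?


Subsets of A containing x correspond to subsets of A \ {x}, which has 39 elements.
Count = 2^(n-1) = 2^39
= 549755813888

Number of subsets containing x = 549755813888


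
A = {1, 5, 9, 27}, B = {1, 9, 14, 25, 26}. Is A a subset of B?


A ⊆ B means every element of A is in B.
Elements in A not in B: {5, 27}
So A ⊄ B.

No, A ⊄ B


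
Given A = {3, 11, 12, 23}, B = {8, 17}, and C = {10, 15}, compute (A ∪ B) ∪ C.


A ∪ B = {3, 8, 11, 12, 17, 23}
(A ∪ B) ∪ C = {3, 8, 10, 11, 12, 15, 17, 23}

A ∪ B ∪ C = {3, 8, 10, 11, 12, 15, 17, 23}


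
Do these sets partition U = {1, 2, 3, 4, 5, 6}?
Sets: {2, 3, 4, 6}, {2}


A partition requires: (1) non-empty parts, (2) pairwise disjoint, (3) union = U
Parts: {2, 3, 4, 6}, {2}
Union of parts: {2, 3, 4, 6}
U = {1, 2, 3, 4, 5, 6}
All non-empty? True
Pairwise disjoint? False
Covers U? False

No, not a valid partition


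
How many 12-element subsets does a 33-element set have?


C(n,k) = n! / (k!(n-k)!)
C(33,12) = 33! / (12!21!)
= 354817320

C(33,12) = 354817320


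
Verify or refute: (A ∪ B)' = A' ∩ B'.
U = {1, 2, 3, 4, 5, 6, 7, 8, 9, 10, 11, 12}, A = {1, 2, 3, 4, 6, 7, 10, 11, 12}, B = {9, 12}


LHS: A ∪ B = {1, 2, 3, 4, 6, 7, 9, 10, 11, 12}
(A ∪ B)' = U \ (A ∪ B) = {5, 8}
A' = {5, 8, 9}, B' = {1, 2, 3, 4, 5, 6, 7, 8, 10, 11}
Claimed RHS: A' ∩ B' = {5, 8}
Identity is VALID: LHS = RHS = {5, 8} ✓

Identity is valid. (A ∪ B)' = A' ∩ B' = {5, 8}


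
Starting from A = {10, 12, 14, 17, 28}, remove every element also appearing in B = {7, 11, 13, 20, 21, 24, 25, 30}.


A \ B = elements in A but not in B
A = {10, 12, 14, 17, 28}
B = {7, 11, 13, 20, 21, 24, 25, 30}
Remove from A any elements in B
A \ B = {10, 12, 14, 17, 28}

A \ B = {10, 12, 14, 17, 28}


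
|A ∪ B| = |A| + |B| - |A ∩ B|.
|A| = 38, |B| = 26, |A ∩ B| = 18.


|A ∪ B| = |A| + |B| - |A ∩ B|
= 38 + 26 - 18
= 46

|A ∪ B| = 46


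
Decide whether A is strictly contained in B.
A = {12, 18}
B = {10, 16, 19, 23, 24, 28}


A ⊂ B requires: A ⊆ B AND A ≠ B.
A ⊆ B? No
A ⊄ B, so A is not a proper subset.

No, A is not a proper subset of B


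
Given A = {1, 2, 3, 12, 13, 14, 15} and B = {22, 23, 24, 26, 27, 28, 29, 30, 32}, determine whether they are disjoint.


Disjoint means A ∩ B = ∅.
A ∩ B = ∅
A ∩ B = ∅, so A and B are disjoint.

Yes, A and B are disjoint


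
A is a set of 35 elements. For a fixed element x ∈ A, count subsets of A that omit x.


Subsets of A avoiding x are subsets of A \ {x}, which has 34 elements.
Count = 2^(n-1) = 2^34
= 17179869184

Number of subsets avoiding x = 17179869184


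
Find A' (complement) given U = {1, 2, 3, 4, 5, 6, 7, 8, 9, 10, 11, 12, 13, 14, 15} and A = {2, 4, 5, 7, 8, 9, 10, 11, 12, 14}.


Aᶜ = U \ A = elements in U but not in A
U = {1, 2, 3, 4, 5, 6, 7, 8, 9, 10, 11, 12, 13, 14, 15}
A = {2, 4, 5, 7, 8, 9, 10, 11, 12, 14}
Aᶜ = {1, 3, 6, 13, 15}

Aᶜ = {1, 3, 6, 13, 15}


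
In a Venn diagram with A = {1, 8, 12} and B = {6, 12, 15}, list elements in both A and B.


A = {1, 8, 12}
B = {6, 12, 15}
Region: in both A and B
Elements: {12}

Elements in both A and B: {12}


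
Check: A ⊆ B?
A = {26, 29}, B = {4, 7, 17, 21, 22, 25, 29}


A ⊆ B means every element of A is in B.
Elements in A not in B: {26}
So A ⊄ B.

No, A ⊄ B


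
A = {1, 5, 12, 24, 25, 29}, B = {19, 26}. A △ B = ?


A △ B = (A \ B) ∪ (B \ A) = elements in exactly one of A or B
A \ B = {1, 5, 12, 24, 25, 29}
B \ A = {19, 26}
A △ B = {1, 5, 12, 19, 24, 25, 26, 29}

A △ B = {1, 5, 12, 19, 24, 25, 26, 29}


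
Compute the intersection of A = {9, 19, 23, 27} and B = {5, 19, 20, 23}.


A ∩ B = elements in both A and B
A = {9, 19, 23, 27}
B = {5, 19, 20, 23}
A ∩ B = {19, 23}

A ∩ B = {19, 23}


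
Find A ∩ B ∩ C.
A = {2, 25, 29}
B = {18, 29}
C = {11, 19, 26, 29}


A ∩ B = {29}
(A ∩ B) ∩ C = {29}

A ∩ B ∩ C = {29}


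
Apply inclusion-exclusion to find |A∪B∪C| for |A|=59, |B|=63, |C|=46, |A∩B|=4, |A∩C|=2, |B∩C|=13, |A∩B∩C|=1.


|A∪B∪C| = |A|+|B|+|C| - |A∩B|-|A∩C|-|B∩C| + |A∩B∩C|
= 59+63+46 - 4-2-13 + 1
= 168 - 19 + 1
= 150

|A ∪ B ∪ C| = 150


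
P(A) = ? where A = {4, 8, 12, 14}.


|A| = 4, so |P(A)| = 2^4 = 16
Enumerate subsets by cardinality (0 to 4):
∅, {4}, {8}, {12}, {14}, {4, 8}, {4, 12}, {4, 14}, {8, 12}, {8, 14}, {12, 14}, {4, 8, 12}, {4, 8, 14}, {4, 12, 14}, {8, 12, 14}, {4, 8, 12, 14}

P(A) has 16 subsets: ∅, {4}, {8}, {12}, {14}, {4, 8}, {4, 12}, {4, 14}, {8, 12}, {8, 14}, {12, 14}, {4, 8, 12}, {4, 8, 14}, {4, 12, 14}, {8, 12, 14}, {4, 8, 12, 14}


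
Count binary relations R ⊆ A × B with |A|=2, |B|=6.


A relation from A to B is any subset of A × B.
|A × B| = 2 × 6 = 12
# relations = 2^|A × B| = 2^12 = 4096

Number of relations = 4096


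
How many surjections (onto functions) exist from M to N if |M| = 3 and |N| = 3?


n = |M| = 3, k = |N| = 3. Surjections via inclusion-exclusion:
S(n,k) = Σ(-1)^i × C(k,i) × (k-i)^n, i=0 to k
i=0: (-1)^0×C(3,0)×3^3 = 27
i=1: (-1)^1×C(3,1)×2^3 = -24
i=2: (-1)^2×C(3,2)×1^3 = 3
i=3: (-1)^3×C(3,3)×0^3 = 0
Total = 6

Number of surjections = 6


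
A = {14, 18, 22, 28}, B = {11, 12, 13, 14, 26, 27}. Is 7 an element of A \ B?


A = {14, 18, 22, 28}, B = {11, 12, 13, 14, 26, 27}
A \ B = elements in A but not in B
A \ B = {18, 22, 28}
Checking if 7 ∈ A \ B
7 is not in A \ B → False

7 ∉ A \ B


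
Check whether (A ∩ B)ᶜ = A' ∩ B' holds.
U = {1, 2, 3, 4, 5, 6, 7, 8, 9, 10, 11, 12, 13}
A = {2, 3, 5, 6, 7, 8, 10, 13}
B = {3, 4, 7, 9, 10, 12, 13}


LHS: A ∩ B = {3, 7, 10, 13}
(A ∩ B)' = U \ (A ∩ B) = {1, 2, 4, 5, 6, 8, 9, 11, 12}
A' = {1, 4, 9, 11, 12}, B' = {1, 2, 5, 6, 8, 11}
Claimed RHS: A' ∩ B' = {1, 11}
Identity is INVALID: LHS = {1, 2, 4, 5, 6, 8, 9, 11, 12} but the RHS claimed here equals {1, 11}. The correct form is (A ∩ B)' = A' ∪ B'.

Identity is invalid: (A ∩ B)' = {1, 2, 4, 5, 6, 8, 9, 11, 12} but A' ∩ B' = {1, 11}. The correct De Morgan law is (A ∩ B)' = A' ∪ B'.


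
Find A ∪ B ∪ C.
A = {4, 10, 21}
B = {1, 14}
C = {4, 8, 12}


A ∪ B = {1, 4, 10, 14, 21}
(A ∪ B) ∪ C = {1, 4, 8, 10, 12, 14, 21}

A ∪ B ∪ C = {1, 4, 8, 10, 12, 14, 21}


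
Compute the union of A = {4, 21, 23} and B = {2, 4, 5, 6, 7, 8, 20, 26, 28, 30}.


A ∪ B = all elements in A or B (or both)
A = {4, 21, 23}
B = {2, 4, 5, 6, 7, 8, 20, 26, 28, 30}
A ∪ B = {2, 4, 5, 6, 7, 8, 20, 21, 23, 26, 28, 30}

A ∪ B = {2, 4, 5, 6, 7, 8, 20, 21, 23, 26, 28, 30}


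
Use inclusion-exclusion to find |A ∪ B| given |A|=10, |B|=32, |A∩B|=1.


|A ∪ B| = |A| + |B| - |A ∩ B|
= 10 + 32 - 1
= 41

|A ∪ B| = 41


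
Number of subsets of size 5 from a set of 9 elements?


C(n,k) = n! / (k!(n-k)!)
C(9,5) = 9! / (5!4!)
= 126

C(9,5) = 126


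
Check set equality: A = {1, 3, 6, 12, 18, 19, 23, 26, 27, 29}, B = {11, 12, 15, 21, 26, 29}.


Two sets are equal iff they have exactly the same elements.
A = {1, 3, 6, 12, 18, 19, 23, 26, 27, 29}
B = {11, 12, 15, 21, 26, 29}
Differences: {1, 3, 6, 11, 15, 18, 19, 21, 23, 27}
A ≠ B

No, A ≠ B


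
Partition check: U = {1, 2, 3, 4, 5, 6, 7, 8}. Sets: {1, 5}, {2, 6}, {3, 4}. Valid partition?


A partition requires: (1) non-empty parts, (2) pairwise disjoint, (3) union = U
Parts: {1, 5}, {2, 6}, {3, 4}
Union of parts: {1, 2, 3, 4, 5, 6}
U = {1, 2, 3, 4, 5, 6, 7, 8}
All non-empty? True
Pairwise disjoint? True
Covers U? False

No, not a valid partition


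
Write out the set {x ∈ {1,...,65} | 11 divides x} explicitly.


Checking each candidate:
Condition: multiples of 11 in {1,...,65}
Result = {11, 22, 33, 44, 55}

{11, 22, 33, 44, 55}


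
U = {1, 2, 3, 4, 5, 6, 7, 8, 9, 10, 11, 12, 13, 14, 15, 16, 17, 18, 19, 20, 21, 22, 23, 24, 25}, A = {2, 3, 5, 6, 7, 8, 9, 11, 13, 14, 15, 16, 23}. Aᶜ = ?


Aᶜ = U \ A = elements in U but not in A
U = {1, 2, 3, 4, 5, 6, 7, 8, 9, 10, 11, 12, 13, 14, 15, 16, 17, 18, 19, 20, 21, 22, 23, 24, 25}
A = {2, 3, 5, 6, 7, 8, 9, 11, 13, 14, 15, 16, 23}
Aᶜ = {1, 4, 10, 12, 17, 18, 19, 20, 21, 22, 24, 25}

Aᶜ = {1, 4, 10, 12, 17, 18, 19, 20, 21, 22, 24, 25}


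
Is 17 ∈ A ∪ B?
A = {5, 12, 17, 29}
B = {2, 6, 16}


A = {5, 12, 17, 29}, B = {2, 6, 16}
A ∪ B = all elements in A or B
A ∪ B = {2, 5, 6, 12, 16, 17, 29}
Checking if 17 ∈ A ∪ B
17 is in A ∪ B → True

17 ∈ A ∪ B


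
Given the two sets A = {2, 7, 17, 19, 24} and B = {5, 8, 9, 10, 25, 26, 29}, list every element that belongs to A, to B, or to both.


A ∪ B = all elements in A or B (or both)
A = {2, 7, 17, 19, 24}
B = {5, 8, 9, 10, 25, 26, 29}
A ∪ B = {2, 5, 7, 8, 9, 10, 17, 19, 24, 25, 26, 29}

A ∪ B = {2, 5, 7, 8, 9, 10, 17, 19, 24, 25, 26, 29}


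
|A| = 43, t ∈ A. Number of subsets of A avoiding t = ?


Subsets of A avoiding t are subsets of A \ {t}, which has 42 elements.
Count = 2^(n-1) = 2^42
= 4398046511104

Number of subsets avoiding t = 4398046511104


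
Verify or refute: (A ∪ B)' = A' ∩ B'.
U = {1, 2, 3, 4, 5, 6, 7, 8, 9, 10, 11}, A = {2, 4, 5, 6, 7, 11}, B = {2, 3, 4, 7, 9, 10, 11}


LHS: A ∪ B = {2, 3, 4, 5, 6, 7, 9, 10, 11}
(A ∪ B)' = U \ (A ∪ B) = {1, 8}
A' = {1, 3, 8, 9, 10}, B' = {1, 5, 6, 8}
Claimed RHS: A' ∩ B' = {1, 8}
Identity is VALID: LHS = RHS = {1, 8} ✓

Identity is valid. (A ∪ B)' = A' ∩ B' = {1, 8}


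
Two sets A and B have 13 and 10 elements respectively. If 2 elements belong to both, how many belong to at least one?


|A ∪ B| = |A| + |B| - |A ∩ B|
= 13 + 10 - 2
= 21

|A ∪ B| = 21


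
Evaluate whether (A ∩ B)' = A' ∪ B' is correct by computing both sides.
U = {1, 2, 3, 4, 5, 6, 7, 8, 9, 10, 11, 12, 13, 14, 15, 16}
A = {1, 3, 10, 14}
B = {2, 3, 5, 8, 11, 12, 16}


LHS: A ∩ B = {3}
(A ∩ B)' = U \ (A ∩ B) = {1, 2, 4, 5, 6, 7, 8, 9, 10, 11, 12, 13, 14, 15, 16}
A' = {2, 4, 5, 6, 7, 8, 9, 11, 12, 13, 15, 16}, B' = {1, 4, 6, 7, 9, 10, 13, 14, 15}
Claimed RHS: A' ∪ B' = {1, 2, 4, 5, 6, 7, 8, 9, 10, 11, 12, 13, 14, 15, 16}
Identity is VALID: LHS = RHS = {1, 2, 4, 5, 6, 7, 8, 9, 10, 11, 12, 13, 14, 15, 16} ✓

Identity is valid. (A ∩ B)' = A' ∪ B' = {1, 2, 4, 5, 6, 7, 8, 9, 10, 11, 12, 13, 14, 15, 16}


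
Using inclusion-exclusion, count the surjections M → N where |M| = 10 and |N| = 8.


n = |M| = 10, k = |N| = 8. Surjections via inclusion-exclusion:
S(n,k) = Σ(-1)^i × C(k,i) × (k-i)^n, i=0 to k
i=0: (-1)^0×C(8,0)×8^10 = 1073741824
i=1: (-1)^1×C(8,1)×7^10 = -2259801992
i=2: (-1)^2×C(8,2)×6^10 = 1693052928
i=3: (-1)^3×C(8,3)×5^10 = -546875000
i=4: (-1)^4×C(8,4)×4^10 = 73400320
i=5: (-1)^5×C(8,5)×3^10 = -3306744
i=6: (-1)^6×C(8,6)×2^10 = 28672
i=7: (-1)^7×C(8,7)×1^10 = -8
i=8: (-1)^8×C(8,8)×0^10 = 0
Total = 30240000

Number of surjections = 30240000


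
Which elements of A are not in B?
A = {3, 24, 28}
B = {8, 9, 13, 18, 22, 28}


A \ B = elements in A but not in B
A = {3, 24, 28}
B = {8, 9, 13, 18, 22, 28}
Remove from A any elements in B
A \ B = {3, 24}

A \ B = {3, 24}


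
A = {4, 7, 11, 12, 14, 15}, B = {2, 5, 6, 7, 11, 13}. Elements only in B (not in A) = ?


A = {4, 7, 11, 12, 14, 15}
B = {2, 5, 6, 7, 11, 13}
Region: only in B (not in A)
Elements: {2, 5, 6, 13}

Elements only in B (not in A): {2, 5, 6, 13}


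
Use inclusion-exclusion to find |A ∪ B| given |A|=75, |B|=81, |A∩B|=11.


|A ∪ B| = |A| + |B| - |A ∩ B|
= 75 + 81 - 11
= 145

|A ∪ B| = 145


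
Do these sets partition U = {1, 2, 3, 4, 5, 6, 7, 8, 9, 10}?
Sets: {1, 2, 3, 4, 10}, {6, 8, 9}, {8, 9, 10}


A partition requires: (1) non-empty parts, (2) pairwise disjoint, (3) union = U
Parts: {1, 2, 3, 4, 10}, {6, 8, 9}, {8, 9, 10}
Union of parts: {1, 2, 3, 4, 6, 8, 9, 10}
U = {1, 2, 3, 4, 5, 6, 7, 8, 9, 10}
All non-empty? True
Pairwise disjoint? False
Covers U? False

No, not a valid partition


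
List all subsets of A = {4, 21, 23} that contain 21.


A subset of A contains 21 iff the remaining 2 elements form any subset of A \ {21}.
Count: 2^(n-1) = 2^2 = 4
Subsets containing 21: {21}, {4, 21}, {21, 23}, {4, 21, 23}

Subsets containing 21 (4 total): {21}, {4, 21}, {21, 23}, {4, 21, 23}


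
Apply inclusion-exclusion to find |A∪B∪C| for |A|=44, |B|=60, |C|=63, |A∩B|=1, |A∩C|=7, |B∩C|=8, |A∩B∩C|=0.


|A∪B∪C| = |A|+|B|+|C| - |A∩B|-|A∩C|-|B∩C| + |A∩B∩C|
= 44+60+63 - 1-7-8 + 0
= 167 - 16 + 0
= 151

|A ∪ B ∪ C| = 151


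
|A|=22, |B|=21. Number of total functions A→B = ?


Each of |A| = 22 inputs maps to any of |B| = 21 outputs.
# functions = |B|^|A| = 21^22
= 122694327386105632949003612841

Number of functions = 122694327386105632949003612841


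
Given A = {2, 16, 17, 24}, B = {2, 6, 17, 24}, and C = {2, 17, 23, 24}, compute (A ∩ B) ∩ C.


A ∩ B = {2, 17, 24}
(A ∩ B) ∩ C = {2, 17, 24}

A ∩ B ∩ C = {2, 17, 24}


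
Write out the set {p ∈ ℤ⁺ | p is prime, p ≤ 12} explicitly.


Checking each candidate:
Condition: primes ≤ 12
Result = {2, 3, 5, 7, 11}

{2, 3, 5, 7, 11}


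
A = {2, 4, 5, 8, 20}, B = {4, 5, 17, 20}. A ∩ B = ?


A ∩ B = elements in both A and B
A = {2, 4, 5, 8, 20}
B = {4, 5, 17, 20}
A ∩ B = {4, 5, 20}

A ∩ B = {4, 5, 20}


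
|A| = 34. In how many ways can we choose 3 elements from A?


C(n,k) = n! / (k!(n-k)!)
C(34,3) = 34! / (3!31!)
= 5984

C(34,3) = 5984


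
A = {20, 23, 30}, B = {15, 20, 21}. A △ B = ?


A △ B = (A \ B) ∪ (B \ A) = elements in exactly one of A or B
A \ B = {23, 30}
B \ A = {15, 21}
A △ B = {15, 21, 23, 30}

A △ B = {15, 21, 23, 30}


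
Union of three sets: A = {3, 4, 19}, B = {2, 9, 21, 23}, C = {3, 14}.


A ∪ B = {2, 3, 4, 9, 19, 21, 23}
(A ∪ B) ∪ C = {2, 3, 4, 9, 14, 19, 21, 23}

A ∪ B ∪ C = {2, 3, 4, 9, 14, 19, 21, 23}


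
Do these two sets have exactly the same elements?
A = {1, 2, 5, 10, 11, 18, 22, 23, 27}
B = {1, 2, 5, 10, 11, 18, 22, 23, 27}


Two sets are equal iff they have exactly the same elements.
A = {1, 2, 5, 10, 11, 18, 22, 23, 27}
B = {1, 2, 5, 10, 11, 18, 22, 23, 27}
Same elements → A = B

Yes, A = B


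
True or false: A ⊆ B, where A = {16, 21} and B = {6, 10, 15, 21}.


A ⊆ B means every element of A is in B.
Elements in A not in B: {16}
So A ⊄ B.

No, A ⊄ B


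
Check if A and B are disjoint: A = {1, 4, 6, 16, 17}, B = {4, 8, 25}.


Disjoint means A ∩ B = ∅.
A ∩ B = {4}
A ∩ B ≠ ∅, so A and B are NOT disjoint.

No, A and B are not disjoint (A ∩ B = {4})


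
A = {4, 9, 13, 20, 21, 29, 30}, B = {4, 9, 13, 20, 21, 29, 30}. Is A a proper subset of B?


A ⊂ B requires: A ⊆ B AND A ≠ B.
A ⊆ B? Yes
A = B? Yes
A = B, so A is not a PROPER subset.

No, A is not a proper subset of B


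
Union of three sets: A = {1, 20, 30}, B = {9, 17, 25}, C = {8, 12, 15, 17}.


A ∪ B = {1, 9, 17, 20, 25, 30}
(A ∪ B) ∪ C = {1, 8, 9, 12, 15, 17, 20, 25, 30}

A ∪ B ∪ C = {1, 8, 9, 12, 15, 17, 20, 25, 30}


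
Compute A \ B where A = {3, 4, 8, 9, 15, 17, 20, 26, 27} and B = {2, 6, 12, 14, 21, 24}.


A \ B = elements in A but not in B
A = {3, 4, 8, 9, 15, 17, 20, 26, 27}
B = {2, 6, 12, 14, 21, 24}
Remove from A any elements in B
A \ B = {3, 4, 8, 9, 15, 17, 20, 26, 27}

A \ B = {3, 4, 8, 9, 15, 17, 20, 26, 27}


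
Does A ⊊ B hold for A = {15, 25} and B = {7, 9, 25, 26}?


A ⊂ B requires: A ⊆ B AND A ≠ B.
A ⊆ B? No
A ⊄ B, so A is not a proper subset.

No, A is not a proper subset of B


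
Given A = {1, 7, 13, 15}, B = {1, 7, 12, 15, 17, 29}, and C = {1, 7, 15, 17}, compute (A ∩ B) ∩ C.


A ∩ B = {1, 7, 15}
(A ∩ B) ∩ C = {1, 7, 15}

A ∩ B ∩ C = {1, 7, 15}


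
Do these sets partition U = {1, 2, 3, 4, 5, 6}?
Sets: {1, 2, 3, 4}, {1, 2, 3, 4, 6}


A partition requires: (1) non-empty parts, (2) pairwise disjoint, (3) union = U
Parts: {1, 2, 3, 4}, {1, 2, 3, 4, 6}
Union of parts: {1, 2, 3, 4, 6}
U = {1, 2, 3, 4, 5, 6}
All non-empty? True
Pairwise disjoint? False
Covers U? False

No, not a valid partition


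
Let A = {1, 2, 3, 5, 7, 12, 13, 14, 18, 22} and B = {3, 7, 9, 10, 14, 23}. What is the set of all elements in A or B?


A ∪ B = all elements in A or B (or both)
A = {1, 2, 3, 5, 7, 12, 13, 14, 18, 22}
B = {3, 7, 9, 10, 14, 23}
A ∪ B = {1, 2, 3, 5, 7, 9, 10, 12, 13, 14, 18, 22, 23}

A ∪ B = {1, 2, 3, 5, 7, 9, 10, 12, 13, 14, 18, 22, 23}


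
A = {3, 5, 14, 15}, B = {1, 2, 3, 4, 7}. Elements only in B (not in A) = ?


A = {3, 5, 14, 15}
B = {1, 2, 3, 4, 7}
Region: only in B (not in A)
Elements: {1, 2, 4, 7}

Elements only in B (not in A): {1, 2, 4, 7}


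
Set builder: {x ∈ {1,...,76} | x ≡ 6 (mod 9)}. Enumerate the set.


Checking each candidate:
Condition: x in {1,...,76} with x ≡ 6 (mod 9)
Result = {6, 15, 24, 33, 42, 51, 60, 69}

{6, 15, 24, 33, 42, 51, 60, 69}


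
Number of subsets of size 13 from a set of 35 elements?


C(n,k) = n! / (k!(n-k)!)
C(35,13) = 35! / (13!22!)
= 1476337800

C(35,13) = 1476337800


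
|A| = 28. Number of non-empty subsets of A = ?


Total subsets = 2^n = 2^28 = 268435456
Non-empty subsets exclude the empty set: 2^n - 1
= 268435456 - 1
= 268435455

Number of non-empty subsets = 268435455


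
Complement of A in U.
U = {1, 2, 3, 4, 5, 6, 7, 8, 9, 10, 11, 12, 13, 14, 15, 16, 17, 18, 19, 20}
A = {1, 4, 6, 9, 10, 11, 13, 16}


Aᶜ = U \ A = elements in U but not in A
U = {1, 2, 3, 4, 5, 6, 7, 8, 9, 10, 11, 12, 13, 14, 15, 16, 17, 18, 19, 20}
A = {1, 4, 6, 9, 10, 11, 13, 16}
Aᶜ = {2, 3, 5, 7, 8, 12, 14, 15, 17, 18, 19, 20}

Aᶜ = {2, 3, 5, 7, 8, 12, 14, 15, 17, 18, 19, 20}


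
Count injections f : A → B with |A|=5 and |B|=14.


An injection sends each of |A| = 5 inputs to a distinct output in B.
# injections = |B|·(|B|-1)·…·(|B|-|A|+1) = 14! / (14 - 5)!
= 14 × 13 × 12 × 11 × 10
= 240240

Number of injections = 240240


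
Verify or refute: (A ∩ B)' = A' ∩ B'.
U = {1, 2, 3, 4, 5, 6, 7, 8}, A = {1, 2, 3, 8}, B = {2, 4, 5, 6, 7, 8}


LHS: A ∩ B = {2, 8}
(A ∩ B)' = U \ (A ∩ B) = {1, 3, 4, 5, 6, 7}
A' = {4, 5, 6, 7}, B' = {1, 3}
Claimed RHS: A' ∩ B' = ∅
Identity is INVALID: LHS = {1, 3, 4, 5, 6, 7} but the RHS claimed here equals ∅. The correct form is (A ∩ B)' = A' ∪ B'.

Identity is invalid: (A ∩ B)' = {1, 3, 4, 5, 6, 7} but A' ∩ B' = ∅. The correct De Morgan law is (A ∩ B)' = A' ∪ B'.


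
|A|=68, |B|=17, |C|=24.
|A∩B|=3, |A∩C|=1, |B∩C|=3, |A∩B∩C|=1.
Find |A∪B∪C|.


|A∪B∪C| = |A|+|B|+|C| - |A∩B|-|A∩C|-|B∩C| + |A∩B∩C|
= 68+17+24 - 3-1-3 + 1
= 109 - 7 + 1
= 103

|A ∪ B ∪ C| = 103


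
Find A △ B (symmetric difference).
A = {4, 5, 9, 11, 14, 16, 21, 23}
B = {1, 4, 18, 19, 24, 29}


A △ B = (A \ B) ∪ (B \ A) = elements in exactly one of A or B
A \ B = {5, 9, 11, 14, 16, 21, 23}
B \ A = {1, 18, 19, 24, 29}
A △ B = {1, 5, 9, 11, 14, 16, 18, 19, 21, 23, 24, 29}

A △ B = {1, 5, 9, 11, 14, 16, 18, 19, 21, 23, 24, 29}


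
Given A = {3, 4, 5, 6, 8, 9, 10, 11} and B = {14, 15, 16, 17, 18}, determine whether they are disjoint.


Disjoint means A ∩ B = ∅.
A ∩ B = ∅
A ∩ B = ∅, so A and B are disjoint.

Yes, A and B are disjoint


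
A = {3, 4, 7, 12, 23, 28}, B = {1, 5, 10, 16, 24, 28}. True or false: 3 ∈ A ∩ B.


A = {3, 4, 7, 12, 23, 28}, B = {1, 5, 10, 16, 24, 28}
A ∩ B = elements in both A and B
A ∩ B = {28}
Checking if 3 ∈ A ∩ B
3 is not in A ∩ B → False

3 ∉ A ∩ B


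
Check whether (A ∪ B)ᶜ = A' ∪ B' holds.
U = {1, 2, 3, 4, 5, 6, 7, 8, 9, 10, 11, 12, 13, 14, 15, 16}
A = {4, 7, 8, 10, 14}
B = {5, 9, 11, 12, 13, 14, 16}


LHS: A ∪ B = {4, 5, 7, 8, 9, 10, 11, 12, 13, 14, 16}
(A ∪ B)' = U \ (A ∪ B) = {1, 2, 3, 6, 15}
A' = {1, 2, 3, 5, 6, 9, 11, 12, 13, 15, 16}, B' = {1, 2, 3, 4, 6, 7, 8, 10, 15}
Claimed RHS: A' ∪ B' = {1, 2, 3, 4, 5, 6, 7, 8, 9, 10, 11, 12, 13, 15, 16}
Identity is INVALID: LHS = {1, 2, 3, 6, 15} but the RHS claimed here equals {1, 2, 3, 4, 5, 6, 7, 8, 9, 10, 11, 12, 13, 15, 16}. The correct form is (A ∪ B)' = A' ∩ B'.

Identity is invalid: (A ∪ B)' = {1, 2, 3, 6, 15} but A' ∪ B' = {1, 2, 3, 4, 5, 6, 7, 8, 9, 10, 11, 12, 13, 15, 16}. The correct De Morgan law is (A ∪ B)' = A' ∩ B'.


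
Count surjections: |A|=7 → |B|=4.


n = |A| = 7, k = |B| = 4. Surjections via inclusion-exclusion:
S(n,k) = Σ(-1)^i × C(k,i) × (k-i)^n, i=0 to k
i=0: (-1)^0×C(4,0)×4^7 = 16384
i=1: (-1)^1×C(4,1)×3^7 = -8748
i=2: (-1)^2×C(4,2)×2^7 = 768
i=3: (-1)^3×C(4,3)×1^7 = -4
i=4: (-1)^4×C(4,4)×0^7 = 0
Total = 8400

Number of surjections = 8400


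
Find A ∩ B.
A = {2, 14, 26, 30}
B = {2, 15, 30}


A ∩ B = elements in both A and B
A = {2, 14, 26, 30}
B = {2, 15, 30}
A ∩ B = {2, 30}

A ∩ B = {2, 30}


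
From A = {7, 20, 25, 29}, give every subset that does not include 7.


A subset of A that omits 7 is a subset of A \ {7}, so there are 2^(n-1) = 2^3 = 8 of them.
Subsets excluding 7: ∅, {20}, {25}, {29}, {20, 25}, {20, 29}, {25, 29}, {20, 25, 29}

Subsets excluding 7 (8 total): ∅, {20}, {25}, {29}, {20, 25}, {20, 29}, {25, 29}, {20, 25, 29}


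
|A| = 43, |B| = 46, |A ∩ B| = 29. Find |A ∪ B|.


|A ∪ B| = |A| + |B| - |A ∩ B|
= 43 + 46 - 29
= 60

|A ∪ B| = 60


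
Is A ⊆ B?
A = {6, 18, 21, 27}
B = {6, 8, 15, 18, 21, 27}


A ⊆ B means every element of A is in B.
All elements of A are in B.
So A ⊆ B.

Yes, A ⊆ B


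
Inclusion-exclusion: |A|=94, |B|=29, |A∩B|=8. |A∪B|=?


|A ∪ B| = |A| + |B| - |A ∩ B|
= 94 + 29 - 8
= 115

|A ∪ B| = 115


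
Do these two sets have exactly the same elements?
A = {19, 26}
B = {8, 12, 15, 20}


Two sets are equal iff they have exactly the same elements.
A = {19, 26}
B = {8, 12, 15, 20}
Differences: {8, 12, 15, 19, 20, 26}
A ≠ B

No, A ≠ B


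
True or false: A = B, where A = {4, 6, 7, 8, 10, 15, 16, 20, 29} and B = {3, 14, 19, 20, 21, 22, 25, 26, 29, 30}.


Two sets are equal iff they have exactly the same elements.
A = {4, 6, 7, 8, 10, 15, 16, 20, 29}
B = {3, 14, 19, 20, 21, 22, 25, 26, 29, 30}
Differences: {3, 4, 6, 7, 8, 10, 14, 15, 16, 19, 21, 22, 25, 26, 30}
A ≠ B

No, A ≠ B


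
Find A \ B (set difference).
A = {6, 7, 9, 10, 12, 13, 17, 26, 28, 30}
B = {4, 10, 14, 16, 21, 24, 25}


A \ B = elements in A but not in B
A = {6, 7, 9, 10, 12, 13, 17, 26, 28, 30}
B = {4, 10, 14, 16, 21, 24, 25}
Remove from A any elements in B
A \ B = {6, 7, 9, 12, 13, 17, 26, 28, 30}

A \ B = {6, 7, 9, 12, 13, 17, 26, 28, 30}


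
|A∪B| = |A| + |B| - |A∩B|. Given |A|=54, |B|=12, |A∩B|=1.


|A ∪ B| = |A| + |B| - |A ∩ B|
= 54 + 12 - 1
= 65

|A ∪ B| = 65


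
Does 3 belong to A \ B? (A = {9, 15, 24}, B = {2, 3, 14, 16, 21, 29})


A = {9, 15, 24}, B = {2, 3, 14, 16, 21, 29}
A \ B = elements in A but not in B
A \ B = {9, 15, 24}
Checking if 3 ∈ A \ B
3 is not in A \ B → False

3 ∉ A \ B


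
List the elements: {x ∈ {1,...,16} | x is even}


Checking each candidate:
Condition: even numbers in {1,...,16}
Result = {2, 4, 6, 8, 10, 12, 14, 16}

{2, 4, 6, 8, 10, 12, 14, 16}


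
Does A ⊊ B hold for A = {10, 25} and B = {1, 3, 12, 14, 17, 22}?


A ⊂ B requires: A ⊆ B AND A ≠ B.
A ⊆ B? No
A ⊄ B, so A is not a proper subset.

No, A is not a proper subset of B


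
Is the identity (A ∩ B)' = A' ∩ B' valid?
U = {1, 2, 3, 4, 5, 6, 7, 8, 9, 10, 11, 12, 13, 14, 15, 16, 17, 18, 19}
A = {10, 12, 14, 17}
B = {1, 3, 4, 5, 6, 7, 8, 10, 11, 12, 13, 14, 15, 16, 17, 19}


LHS: A ∩ B = {10, 12, 14, 17}
(A ∩ B)' = U \ (A ∩ B) = {1, 2, 3, 4, 5, 6, 7, 8, 9, 11, 13, 15, 16, 18, 19}
A' = {1, 2, 3, 4, 5, 6, 7, 8, 9, 11, 13, 15, 16, 18, 19}, B' = {2, 9, 18}
Claimed RHS: A' ∩ B' = {2, 9, 18}
Identity is INVALID: LHS = {1, 2, 3, 4, 5, 6, 7, 8, 9, 11, 13, 15, 16, 18, 19} but the RHS claimed here equals {2, 9, 18}. The correct form is (A ∩ B)' = A' ∪ B'.

Identity is invalid: (A ∩ B)' = {1, 2, 3, 4, 5, 6, 7, 8, 9, 11, 13, 15, 16, 18, 19} but A' ∩ B' = {2, 9, 18}. The correct De Morgan law is (A ∩ B)' = A' ∪ B'.


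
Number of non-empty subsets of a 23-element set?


Total subsets = 2^n = 2^23 = 8388608
Non-empty subsets exclude the empty set: 2^n - 1
= 8388608 - 1
= 8388607

Number of non-empty subsets = 8388607


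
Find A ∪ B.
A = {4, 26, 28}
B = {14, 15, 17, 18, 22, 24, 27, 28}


A ∪ B = all elements in A or B (or both)
A = {4, 26, 28}
B = {14, 15, 17, 18, 22, 24, 27, 28}
A ∪ B = {4, 14, 15, 17, 18, 22, 24, 26, 27, 28}

A ∪ B = {4, 14, 15, 17, 18, 22, 24, 26, 27, 28}


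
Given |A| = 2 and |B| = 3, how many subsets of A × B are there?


A relation from A to B is any subset of A × B.
|A × B| = 2 × 3 = 6
# relations = 2^|A × B| = 2^6 = 64

Number of relations = 64


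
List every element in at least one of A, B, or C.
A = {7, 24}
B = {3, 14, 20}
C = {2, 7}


A ∪ B = {3, 7, 14, 20, 24}
(A ∪ B) ∪ C = {2, 3, 7, 14, 20, 24}

A ∪ B ∪ C = {2, 3, 7, 14, 20, 24}


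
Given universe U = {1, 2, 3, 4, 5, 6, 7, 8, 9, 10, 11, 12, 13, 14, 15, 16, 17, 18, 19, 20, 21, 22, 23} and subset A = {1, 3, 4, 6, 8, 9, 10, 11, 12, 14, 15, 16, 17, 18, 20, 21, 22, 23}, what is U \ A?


Aᶜ = U \ A = elements in U but not in A
U = {1, 2, 3, 4, 5, 6, 7, 8, 9, 10, 11, 12, 13, 14, 15, 16, 17, 18, 19, 20, 21, 22, 23}
A = {1, 3, 4, 6, 8, 9, 10, 11, 12, 14, 15, 16, 17, 18, 20, 21, 22, 23}
Aᶜ = {2, 5, 7, 13, 19}

Aᶜ = {2, 5, 7, 13, 19}
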